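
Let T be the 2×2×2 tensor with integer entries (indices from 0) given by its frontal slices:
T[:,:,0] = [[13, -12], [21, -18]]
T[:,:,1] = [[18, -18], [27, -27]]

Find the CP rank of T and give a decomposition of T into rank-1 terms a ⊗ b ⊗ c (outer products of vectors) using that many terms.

rank(T) = 2

Lower bound: the mode-1 unfolding of T (rows indexed by i, columns by (j,k) = (0,0), (0,1), (1,0), (1,1)) is [[13, 18, -12, -18], [21, 27, -18, -27]].
There the 2×2 minor on rows i ∈ {0, 1}, columns (j,k) ∈ {(0,0), (0,1)} is det [[13, 18], [21, 27]] = -27 ≠ 0, so this unfolding has rank ≥ 2; CP rank is at least every unfolding rank, so rank(T) ≥ 2. (This is only a lower bound: in general the CP rank may exceed every unfolding rank, so we still need to exhibit 2 rank-1 terms summing to T.)
Upper bound — finding two terms. Write S_k = T[:,:,k] for the frontal slices: S₀ = [[13, -12], [21, -18]], S₁ = [[18, -18], [27, -27]].
If T = a₁ ⊗ b₁ ⊗ c₁ + a₂ ⊗ b₂ ⊗ c₂ then each S_k = c₁[k]·a₁b₁ᵀ + c₂[k]·a₂b₂ᵀ. S₀ and S₁ are linearly independent, so a₁b₁ᵀ and a₂b₂ᵀ must span the same plane of matrices: they are the rank-1 matrices of the form x·S₀ + y·S₁.
det(x·S₀ + y·S₁) is 18·x² + 27·xy = 9·(2·x + 3·y)(x), vanishing at (x:y) = (3:-2) and (0:1).
M₁ = 3·S₀ − 2·S₁ = [[3, 0], [9, 0]] = 3·[1, 3][1, 0]ᵀ and M₂ = S₁ = [[18, -18], [27, -27]] = 9·[2, 3][1, -1]ᵀ, so take a₁ = [1, 3], b₁ = [1, 0], a₂ = [2, 3], b₂ = [1, -1].
Each slice is an integer combination of E₁ = a₁b₁ᵀ and E₂ = a₂b₂ᵀ: S₀ = E₁ + 6·E₂, S₁ = 9·E₂; reading off coefficients, c₁ = [1, 0] and c₂ = [6, 9].
Hence T = [1, 3] ⊗ [1, 0] ⊗ [1, 0] + [2, 3] ⊗ [1, -1] ⊗ [6, 9], so rank(T) ≤ 2.
These bounds meet, so rank(T) = 2.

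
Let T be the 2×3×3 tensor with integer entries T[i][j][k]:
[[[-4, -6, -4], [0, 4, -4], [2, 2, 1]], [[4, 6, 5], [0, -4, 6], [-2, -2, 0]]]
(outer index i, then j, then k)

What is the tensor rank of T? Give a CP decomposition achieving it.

Lower bound: in the mode-2 unfolding of T (rows indexed by j, columns by (i,k)) the 3×3 minor on rows j ∈ {0, 1, 2}, columns (i,k) ∈ {(0,0), (0,1), (0,2)} is det [[-4, -6, -4], [0, 4, -4], [2, 2, 1]] = 32 ≠ 0, so that unfolding has rank ≥ 3 and hence rank(T) ≥ 3 (CP rank is at least every unfolding rank, though it can be larger).
Upper bound: T is a sum of 3 rank-1 terms, T = [1, -2] ⊗ [1, 2, 1] ⊗ [0, 0, -1] + [1, -1] ⊗ [1, -2, 0] ⊗ [0, -2, 1] + [1, -1] ⊗ [2, 0, -1] ⊗ [-2, -2, -2] (one valid choice — decompositions are not unique — normalised so each a, b is primitive with positive first nonzero entry; check it by expanding all entries), so rank(T) ≤ 3.
These bounds meet, so rank(T) = 3.

rank(T) = 3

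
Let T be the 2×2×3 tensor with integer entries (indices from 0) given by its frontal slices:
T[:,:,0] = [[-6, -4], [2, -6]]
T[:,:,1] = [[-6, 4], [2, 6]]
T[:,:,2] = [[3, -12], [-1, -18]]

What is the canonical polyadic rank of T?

2

Lower bound: in the mode-1 unfolding of T (rows indexed by i, columns by (j,k)) the 2×2 minor on rows i ∈ {0, 1}, columns (j,k) ∈ {(0,0), (1,0)} is det [[-6, -4], [2, -6]] = 44 ≠ 0, so that unfolding has rank ≥ 2 and hence rank(T) ≥ 2 (CP rank is at least every unfolding rank, though it can be larger).
Upper bound: with S_k = T[:,:,k], the two rank-1 terms a₁b₁ᵀ, a₂b₂ᵀ are the rank-1 members of the pencil x·S₀ + y·S₁.
det(x·S₀ + y·S₁) is 44·x² − 44·y² = 44·(x − y)(x + y), vanishing at (x:y) = (1:1) and (1:-1).
M₁ = S₀ + S₁ = [[-12, 0], [4, 0]] = (-4)·[3, -1][1, 0]ᵀ and M₂ = S₀ − S₁ = [[0, -8], [0, -12]] = (-4)·[2, 3][0, 1]ᵀ, so take a₁ = [3, -1], b₁ = [1, 0], a₂ = [2, 3], b₂ = [0, 1].
Each slice is an integer combination of E₁ = a₁b₁ᵀ and E₂ = a₂b₂ᵀ: S₀ = −2·E₁ − 2·E₂, S₁ = −2·E₁ + 2·E₂, S₂ = E₁ − 6·E₂; reading off coefficients, c₁ = [-2, -2, 1] and c₂ = [-2, 2, -6].
Hence T = [3, -1] ⊗ [1, 0] ⊗ [-2, -2, 1] + [2, 3] ⊗ [0, 1] ⊗ [-2, 2, -6], so rank(T) ≤ 2.
These bounds meet, so rank(T) = 2.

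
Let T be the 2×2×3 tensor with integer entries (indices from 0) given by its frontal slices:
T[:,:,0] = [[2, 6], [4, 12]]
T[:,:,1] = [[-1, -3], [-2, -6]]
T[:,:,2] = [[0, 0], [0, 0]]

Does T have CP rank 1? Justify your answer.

Yes

If T = a ⊗ b ⊗ c then every fibre of T is a multiple of the corresponding factor, so read the factors off the fibres through the nonzero entry T[0,0,0] = 2.
The mode-1 fibre T[:,0,0] = [2, 4] gives a = [1, 2] (primitive direction); the mode-2 fibre T[0,:,0] = [2, 6] gives b = [1, 3]; then c[k] = T[0,0,k] / (a[0]·b[0]) = [2, -1, 0] / 1 = [2, -1, 0].
Expanding [1, 2] ⊗ [1, 3] ⊗ [2, -1, 0] reproduces all 12 entries of T, so T = [1, 2] ⊗ [1, 3] ⊗ [2, -1, 0] and rank(T) ≤ 1.
Equivalently every frontal slice T[:,:,k] is c[k] times the rank-1 matrix [1, 2] ⊗ [1, 3]. So T has rank 1 (it is nonzero).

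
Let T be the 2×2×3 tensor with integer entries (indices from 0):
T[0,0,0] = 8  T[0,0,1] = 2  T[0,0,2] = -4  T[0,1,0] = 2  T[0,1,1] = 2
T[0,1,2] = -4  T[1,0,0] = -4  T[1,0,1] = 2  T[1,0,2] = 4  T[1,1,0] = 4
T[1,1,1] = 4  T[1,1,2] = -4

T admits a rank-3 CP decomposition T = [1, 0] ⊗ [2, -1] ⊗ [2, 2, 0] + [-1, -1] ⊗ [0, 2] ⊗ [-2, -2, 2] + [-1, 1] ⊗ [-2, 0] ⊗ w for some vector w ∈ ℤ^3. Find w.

Subtract the known terms from T to get the rank-1 residual R = [-1, 1] ⊗ [-2, 0] ⊗ w, so R[i,j,k] = a[i]·b[j]·w[k]. Pick indices with nonzero a[0]·b[0] = (-1)·(-2) = 2. Only the fibre through (0,0,·) is needed: R[0,0,:] = T[0,0,:] − Σₗ aₗ[0]bₗ[0]cₗ = [8, 2, -4] − (1)·(2)·[2, 2, 0] − (-1)·(0)·[-2, -2, 2] = [4, -2, -4]. Then w[k] = R[0,0,k] / 2 for each k, giving w = [4, -2, -4] / 2 = [2, -1, -2].

w = [2, -1, -2]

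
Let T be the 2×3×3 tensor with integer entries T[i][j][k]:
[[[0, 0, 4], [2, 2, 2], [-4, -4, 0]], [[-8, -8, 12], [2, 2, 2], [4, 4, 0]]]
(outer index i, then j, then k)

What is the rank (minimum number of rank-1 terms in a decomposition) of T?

3

Lower bound: in the mode-2 unfolding of T (rows indexed by j, columns by (i,k)) the 3×3 minor on rows j ∈ {0, 1, 2}, columns (i,k) ∈ {(0,0), (0,2), (1,0)} is det [[0, 4, -8], [2, 2, 2], [-4, 0, 4]] = -128 ≠ 0, so that unfolding has rank ≥ 3 and hence rank(T) ≥ 3 (CP rank is at least every unfolding rank, though it can be larger).
Upper bound: T is a sum of 3 rank-1 terms, T = [0, 1] (x) [2, -1, 0] (x) [-4, -4, 2] + [1, -1] (x) [0, 1, -2] (x) [2, 2, 0] + [1, 2] (x) [2, 1, 0] (x) [0, 0, 2] (one valid choice — decompositions are not unique — normalised so each a, b is primitive with positive first nonzero entry; check it by expanding all entries), so rank(T) ≤ 3.
These bounds meet, so rank(T) = 3.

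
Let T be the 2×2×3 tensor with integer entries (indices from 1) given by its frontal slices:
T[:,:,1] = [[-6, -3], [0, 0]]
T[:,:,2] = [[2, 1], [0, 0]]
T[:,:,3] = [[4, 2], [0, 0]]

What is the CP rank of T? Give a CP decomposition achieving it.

Lower bound: T ≠ 0 (e.g. T[1,1,1] = -6), so rank(T) ≥ 1.
Upper bound: if T = a ⊗ b ⊗ c then every fibre of T is a multiple of the corresponding factor, so read the factors off the fibres through the nonzero entry T[1,1,1] = -6.
The mode-1 fibre T[:,1,1] = [-6, 0] gives a = [1, 0] (primitive direction); the mode-2 fibre T[1,:,1] = [-6, -3] gives b = [2, 1]; then c[k] = T[1,1,k] / (a[1]·b[1]) = [-6, 2, 4] / 2 = [-3, 1, 2].
Expanding [1, 0] ⊗ [2, 1] ⊗ [-3, 1, 2] reproduces all 12 entries of T, so T = [1, 0] ⊗ [2, 1] ⊗ [-3, 1, 2] and rank(T) ≤ 1.
These bounds meet, so rank(T) = 1.

rank(T) = 1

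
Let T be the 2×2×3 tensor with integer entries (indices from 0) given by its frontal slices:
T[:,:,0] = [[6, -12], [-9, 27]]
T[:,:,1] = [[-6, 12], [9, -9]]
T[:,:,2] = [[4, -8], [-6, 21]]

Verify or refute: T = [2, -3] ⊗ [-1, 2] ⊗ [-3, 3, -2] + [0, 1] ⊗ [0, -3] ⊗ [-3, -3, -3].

Reconstruct entrywise from the claimed factors. For example, T[1,1,2] = 21 and Σₗ aₗ[1]bₗ[1]cₗ[2] = (-3)·(2)·(-2) + (1)·(-3)·(-3) = 21; checking all 12 entries, every one matches. The claim holds.

Yes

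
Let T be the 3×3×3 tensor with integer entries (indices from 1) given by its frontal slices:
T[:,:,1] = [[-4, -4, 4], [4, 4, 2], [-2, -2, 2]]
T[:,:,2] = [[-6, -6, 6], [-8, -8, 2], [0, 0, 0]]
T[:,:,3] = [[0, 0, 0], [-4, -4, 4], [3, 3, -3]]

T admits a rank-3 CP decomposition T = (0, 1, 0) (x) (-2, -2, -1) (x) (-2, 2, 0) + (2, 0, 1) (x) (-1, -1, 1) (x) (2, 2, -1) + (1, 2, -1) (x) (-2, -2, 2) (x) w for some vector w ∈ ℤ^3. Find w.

w = (0, 1, 1)

Subtract the known terms from T to get the rank-1 residual R = (1, 2, -1) (x) (-2, -2, 2) (x) w, so R[i,j,k] = a[i]·b[j]·w[k]. Pick indices with nonzero a[1]·b[1] = (1)·(-2) = -2. Only the fibre through (1,1,·) is needed: R[1,1,:] = T[1,1,:] − Σₗ aₗ[1]bₗ[1]cₗ = [-4, -6, 0] − (0)·(-2)·(-2, 2, 0) − (2)·(-1)·(2, 2, -1) = [0, -2, -2]. Then w[k] = R[1,1,k] / -2 for each k, giving w = [0, -2, -2] / -2 = (0, 1, 1).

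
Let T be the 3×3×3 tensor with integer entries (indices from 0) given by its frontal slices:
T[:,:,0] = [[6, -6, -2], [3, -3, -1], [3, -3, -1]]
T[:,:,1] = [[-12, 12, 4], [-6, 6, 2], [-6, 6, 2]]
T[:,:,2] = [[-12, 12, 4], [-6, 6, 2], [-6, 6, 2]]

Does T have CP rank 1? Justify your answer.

If T = a ⊗ b ⊗ c then every fibre of T is a multiple of the corresponding factor, so read the factors off the fibres through the nonzero entry T[0,0,0] = 6.
The mode-1 fibre T[:,0,0] = [6, 3, 3] gives a = [2, 1, 1] (primitive direction); the mode-2 fibre T[0,:,0] = [6, -6, -2] gives b = [3, -3, -1]; then c[k] = T[0,0,k] / (a[0]·b[0]) = [6, -12, -12] / 6 = [1, -2, -2].
Expanding [2, 1, 1] ⊗ [3, -3, -1] ⊗ [1, -2, -2] reproduces all 27 entries of T, so T = [2, 1, 1] ⊗ [3, -3, -1] ⊗ [1, -2, -2] and rank(T) ≤ 1.
Equivalently every frontal slice T[:,:,k] is c[k] times the rank-1 matrix [2, 1, 1] ⊗ [3, -3, -1]. So T has rank 1 (it is nonzero).

Yes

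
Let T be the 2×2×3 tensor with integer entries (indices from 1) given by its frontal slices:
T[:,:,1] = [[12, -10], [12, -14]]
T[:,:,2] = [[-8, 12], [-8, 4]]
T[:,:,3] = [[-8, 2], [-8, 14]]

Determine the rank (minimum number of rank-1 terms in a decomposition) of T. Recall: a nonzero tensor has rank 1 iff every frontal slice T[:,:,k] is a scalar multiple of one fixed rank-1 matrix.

2

Lower bound: the mode-3 unfolding of T (rows indexed by k, columns by (i,j) = (1,1), (1,2), (2,1), (2,2)) is [[12, -10, 12, -14], [-8, 12, -8, 4], [-8, 2, -8, 14]].
There the 2×2 minor on rows k ∈ {1, 2}, columns (i,j) ∈ {(1,1), (1,2)} is det [[12, -10], [-8, 12]] = 64 ≠ 0, so this unfolding has rank ≥ 2; CP rank is at least every unfolding rank, so rank(T) ≥ 2. (This is only a lower bound: in general the CP rank may exceed every unfolding rank, so we still need to exhibit 2 rank-1 terms summing to T.)
Upper bound — finding two terms. Write S_k = T[:,:,k] for the frontal slices: S₁ = [[12, -10], [12, -14]], S₂ = [[-8, 12], [-8, 4]], S₃ = [[-8, 2], [-8, 14]].
If T = a₁ ⊗ b₁ ⊗ c₁ + a₂ ⊗ b₂ ⊗ c₂ then each S_k = c₁[k]·a₁b₁ᵀ + c₂[k]·a₂b₂ᵀ. S₁ and S₂ are linearly independent, so a₁b₁ᵀ and a₂b₂ᵀ must span the same plane of matrices: they are the rank-1 matrices of the form x·S₁ + y·S₂.
det(x·S₁ + y·S₂) is −48·x² − 64·xy + 64·y² = (-16)·(3·x − 2·y)(x + 2·y), vanishing at (x:y) = (2:3) and (2:-1).
M₁ = 2·S₁ + 3·S₂ = [[0, 16], [0, -16]] = 16·(1, -1)(0, 1)ᵀ and M₂ = 2·S₁ − S₂ = [[32, -32], [32, -32]] = 32·(1, 1)(1, -1)ᵀ, so take a₁ = (1, -1), b₁ = (0, 1), a₂ = (1, 1), b₂ = (1, -1).
Each slice is an integer combination of E₁ = a₁b₁ᵀ and E₂ = a₂b₂ᵀ: S₁ = 2·E₁ + 12·E₂, S₂ = 4·E₁ − 8·E₂, S₃ = −6·E₁ − 8·E₂; reading off coefficients, c₁ = (2, 4, -6) and c₂ = (12, -8, -8).
Hence T = (1, -1) ⊗ (0, 1) ⊗ (2, 4, -6) + (1, 1) ⊗ (1, -1) ⊗ (12, -8, -8), so rank(T) ≤ 2.
These bounds meet, so rank(T) = 2.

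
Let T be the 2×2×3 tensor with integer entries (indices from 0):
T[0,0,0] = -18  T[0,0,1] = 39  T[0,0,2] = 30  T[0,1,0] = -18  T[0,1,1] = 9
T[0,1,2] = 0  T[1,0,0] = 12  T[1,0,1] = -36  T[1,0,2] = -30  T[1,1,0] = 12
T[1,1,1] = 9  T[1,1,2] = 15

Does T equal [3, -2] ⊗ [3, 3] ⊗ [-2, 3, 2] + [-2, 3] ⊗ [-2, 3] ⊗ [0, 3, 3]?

Reconstruct entrywise from the claimed factors. For example, T[0,1,1] = 9 and Σₗ aₗ[0]bₗ[1]cₗ[1] = (3)·(3)·(3) + (-2)·(3)·(3) = 9; checking all 12 entries, every one matches. The claim holds.

Yes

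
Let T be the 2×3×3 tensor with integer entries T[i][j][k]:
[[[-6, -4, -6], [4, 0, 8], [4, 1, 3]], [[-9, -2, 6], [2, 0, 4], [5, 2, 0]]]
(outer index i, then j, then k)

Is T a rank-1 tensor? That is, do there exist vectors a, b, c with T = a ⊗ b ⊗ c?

No

The mode-3 unfolding of T (rows indexed by k, columns by (i,j) = (0,0), (0,1), (0,2), (1,0), (1,1), (1,2)) is [[-6, 4, 4, -9, 2, 5], [-4, 0, 1, -2, 0, 2], [-6, 8, 3, 6, 4, 0]].
There the 3×3 minor on rows k ∈ {0, 1, 2}, columns (i,j) ∈ {(0,0), (0,1), (0,2)} is det [[-6, 4, 4], [-4, 0, 1], [-6, 8, 3]] = -56 ≠ 0, so this unfolding has rank ≥ 3; CP rank is at least every unfolding rank, so rank(T) ≥ 3.
In particular rank(T) ≥ 3 > 1, so T is not rank-1.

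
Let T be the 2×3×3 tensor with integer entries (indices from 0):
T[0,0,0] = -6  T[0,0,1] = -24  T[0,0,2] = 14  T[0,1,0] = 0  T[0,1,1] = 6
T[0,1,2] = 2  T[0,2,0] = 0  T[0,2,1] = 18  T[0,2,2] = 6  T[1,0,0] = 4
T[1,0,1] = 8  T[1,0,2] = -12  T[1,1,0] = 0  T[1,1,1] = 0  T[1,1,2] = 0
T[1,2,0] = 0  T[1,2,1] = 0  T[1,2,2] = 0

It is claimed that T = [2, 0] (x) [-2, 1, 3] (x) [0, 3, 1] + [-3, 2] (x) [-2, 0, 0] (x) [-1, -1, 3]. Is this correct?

Reconstruct entry (0,0,1) from the claimed factors: Σₗ aₗ[0]bₗ[0]cₗ[1] = (2)·(-2)·(3) + (-3)·(-2)·(-1) = -18, but T[0,0,1] = -24. The claim is false.

No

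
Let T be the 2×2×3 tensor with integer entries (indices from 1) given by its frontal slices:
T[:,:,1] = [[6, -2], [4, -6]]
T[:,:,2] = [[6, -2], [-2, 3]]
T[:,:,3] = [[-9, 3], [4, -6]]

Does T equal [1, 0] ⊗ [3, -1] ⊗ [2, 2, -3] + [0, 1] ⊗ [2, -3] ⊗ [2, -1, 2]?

Reconstruct entrywise from the claimed factors. For example, T[2,1,2] = -2 and Σₗ aₗ[2]bₗ[1]cₗ[2] = (0)·(3)·(2) + (1)·(2)·(-1) = -2; checking all 12 entries, every one matches. The claim holds.

Yes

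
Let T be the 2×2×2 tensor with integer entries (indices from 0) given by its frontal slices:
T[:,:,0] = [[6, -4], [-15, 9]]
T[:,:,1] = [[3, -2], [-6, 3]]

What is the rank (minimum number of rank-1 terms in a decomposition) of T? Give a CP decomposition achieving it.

Lower bound: the mode-1 unfolding of T (rows indexed by i, columns by (j,k) = (0,0), (0,1), (1,0), (1,1)) is [[6, 3, -4, -2], [-15, -6, 9, 3]].
There the 2×2 minor on rows i ∈ {0, 1}, columns (j,k) ∈ {(0,0), (0,1)} is det [[6, 3], [-15, -6]] = 9 ≠ 0, so this unfolding has rank ≥ 2; CP rank is at least every unfolding rank, so rank(T) ≥ 2. (Flattening ranks never certify an upper bound on CP rank; for that we must actually write T with 2 rank-1 terms.)
Upper bound — finding two terms. Write S_k = T[:,:,k] for the frontal slices: S₀ = [[6, -4], [-15, 9]], S₁ = [[3, -2], [-6, 3]].
If T = a₁ (x) b₁ (x) c₁ + a₂ (x) b₂ (x) c₂ then each S_k = c₁[k]·a₁b₁ᵀ + c₂[k]·a₂b₂ᵀ. S₀ and S₁ are linearly independent, so a₁b₁ᵀ and a₂b₂ᵀ must span the same plane of matrices: they are the rank-1 matrices of the form x·S₀ + y·S₁.
det(x·S₀ + y·S₁) is −6·x² − 9·xy − 3·y² = (-3)·(x + y)(2·x + y), vanishing at (x:y) = (1:-1) and (1:-2).
M₁ = S₀ − S₁ = [[3, -2], [-9, 6]] = (1, -3)(3, -2)ᵀ and M₂ = S₀ − 2·S₁ = [[0, 0], [-3, 3]] = (-3)·(0, 1)(1, -1)ᵀ, so take a₁ = (1, -3), b₁ = (3, -2), a₂ = (0, 1), b₂ = (1, -1).
Each slice is an integer combination of E₁ = a₁b₁ᵀ and E₂ = a₂b₂ᵀ: S₀ = 2·E₁ + 3·E₂, S₁ = E₁ + 3·E₂; reading off coefficients, c₁ = (2, 1) and c₂ = (3, 3).
Hence T = (1, -3) (x) (3, -2) (x) (2, 1) + (0, 1) (x) (1, -1) (x) (3, 3), so rank(T) ≤ 2.
These bounds meet, so rank(T) = 2.

rank(T) = 2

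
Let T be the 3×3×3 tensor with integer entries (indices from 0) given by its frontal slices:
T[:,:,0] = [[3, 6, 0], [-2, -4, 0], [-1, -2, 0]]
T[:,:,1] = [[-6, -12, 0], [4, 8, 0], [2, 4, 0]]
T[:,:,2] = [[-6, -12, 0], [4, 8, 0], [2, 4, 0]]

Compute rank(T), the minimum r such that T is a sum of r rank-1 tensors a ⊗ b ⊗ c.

1

Lower bound: T ≠ 0 (e.g. T[0,0,0] = 3), so rank(T) ≥ 1.
Upper bound: the mode-1 fibre T[:,0,0] = [3, -2, -1] gives a = [3, -2, -1] (primitive direction); the mode-2 fibre T[0,:,0] = [3, 6, 0] gives b = [1, 2, 0]; then c[k] = T[0,0,k] / (a[0]·b[0]) = [3, -6, -6] / 3 = [1, -2, -2].
Expanding [3, -2, -1] ⊗ [1, 2, 0] ⊗ [1, -2, -2] reproduces all 27 entries of T, so T = [3, -2, -1] ⊗ [1, 2, 0] ⊗ [1, -2, -2] and rank(T) ≤ 1.
These bounds meet, so rank(T) = 1.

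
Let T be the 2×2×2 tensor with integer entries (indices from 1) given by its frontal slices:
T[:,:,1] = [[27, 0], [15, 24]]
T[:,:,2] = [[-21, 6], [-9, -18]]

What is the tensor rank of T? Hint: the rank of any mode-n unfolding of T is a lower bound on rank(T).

Lower bound: in the mode-2 unfolding of T (rows indexed by j, columns by (i,k)) the 2×2 minor on rows j ∈ {1, 2}, columns (i,k) ∈ {(1,1), (1,2)} is det [[27, -21], [0, 6]] = 162 ≠ 0, so that unfolding has rank ≥ 2 and hence rank(T) ≥ 2 (CP rank is at least every unfolding rank, though it can be larger).
Upper bound: with S_k = T[:,:,k], the two rank-1 terms a₁b₁ᵀ, a₂b₂ᵀ are the rank-1 members of the pencil x·S₁ + y·S₂.
det(x·S₁ + y·S₂) is 648·x² − 1080·xy + 432·y² = 216·(3·x − 2·y)(x − y), vanishing at (x:y) = (2:3) and (1:1).
M₁ = 2·S₁ + 3·S₂ = [[-9, 18], [3, -6]] = (-3)·[3, -1][1, -2]ᵀ and M₂ = S₁ + S₂ = [[6, 6], [6, 6]] = 6·[1, 1][1, 1]ᵀ, so take a₁ = [3, -1], b₁ = [1, -2], a₂ = [1, 1], b₂ = [1, 1].
Each slice is an integer combination of E₁ = a₁b₁ᵀ and E₂ = a₂b₂ᵀ: S₁ = 3·E₁ + 18·E₂, S₂ = −3·E₁ − 12·E₂; reading off coefficients, c₁ = [3, -3] and c₂ = [18, -12].
Hence T = [3, -1] (x) [1, -2] (x) [3, -3] + [1, 1] (x) [1, 1] (x) [18, -12], so rank(T) ≤ 2.
These bounds meet, so rank(T) = 2.

2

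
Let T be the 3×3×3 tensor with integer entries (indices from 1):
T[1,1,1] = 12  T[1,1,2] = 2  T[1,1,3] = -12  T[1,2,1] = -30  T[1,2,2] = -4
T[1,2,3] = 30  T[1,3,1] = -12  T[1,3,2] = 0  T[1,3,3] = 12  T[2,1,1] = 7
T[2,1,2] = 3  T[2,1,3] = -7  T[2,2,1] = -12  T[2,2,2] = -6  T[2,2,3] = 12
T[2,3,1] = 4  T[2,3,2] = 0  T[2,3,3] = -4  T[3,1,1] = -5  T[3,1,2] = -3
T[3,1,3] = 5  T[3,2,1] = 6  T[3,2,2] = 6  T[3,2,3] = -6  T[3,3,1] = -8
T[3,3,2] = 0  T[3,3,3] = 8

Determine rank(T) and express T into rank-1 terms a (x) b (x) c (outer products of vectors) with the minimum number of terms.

Lower bound: in the mode-1 unfolding of T (rows indexed by i, columns by (j,k)) the 2×2 minor on rows i ∈ {1, 2}, columns (j,k) ∈ {(1,1), (1,2)} is det [[12, 2], [7, 3]] = 22 ≠ 0, so that unfolding has rank ≥ 2 and hence rank(T) ≥ 2 (CP rank is at least every unfolding rank, though it can be larger).
Upper bound: with S_k = T[:,:,k], the two rank-1 terms a₁b₁ᵀ, a₂b₂ᵀ are the rank-1 members of the pencil x·S₁ + y·S₂.
The 2×2 minor of x·S₁ + y·S₂ on rows {1,2}, columns {1,2} is 66·x² + 22·xy = 22·(3·x + y)(x), vanishing at (x:y) = (1:-3) and (0:1).
M₁ = S₁ − 3·S₂ = [[6, -18, -12], [-2, 6, 4], [4, -12, -8]] = 2·[3, -1, 2][1, -3, -2]ᵀ and M₂ = S₂ = [[2, -4, 0], [3, -6, 0], [-3, 6, 0]] = [2, 3, -3][1, -2, 0]ᵀ, so take a₁ = [3, -1, 2], b₁ = [1, -3, -2], a₂ = [2, 3, -3], b₂ = [1, -2, 0].
Each slice is an integer combination of E₁ = a₁b₁ᵀ and E₂ = a₂b₂ᵀ: S₁ = 2·E₁ + 3·E₂, S₂ = E₂, S₃ = −2·E₁ − 3·E₂; reading off coefficients, c₁ = [2, 0, -2] and c₂ = [3, 1, -3].
Hence T = [3, -1, 2] (x) [1, -3, -2] (x) [2, 0, -2] + [2, 3, -3] (x) [1, -2, 0] (x) [3, 1, -3], so rank(T) ≤ 2.
These bounds meet, so rank(T) = 2.

rank(T) = 2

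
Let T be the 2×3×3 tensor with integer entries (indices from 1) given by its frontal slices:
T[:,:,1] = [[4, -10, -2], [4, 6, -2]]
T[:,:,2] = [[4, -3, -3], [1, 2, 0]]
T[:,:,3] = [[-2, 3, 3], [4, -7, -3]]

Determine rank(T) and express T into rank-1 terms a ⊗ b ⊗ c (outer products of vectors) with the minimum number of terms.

Lower bound: the mode-2 unfolding of T (rows indexed by j, columns by (i,k) = (1,1), (1,2), (1,3), (2,1), (2,2), (2,3)) is [[4, 4, -2, 4, 1, 4], [-10, -3, 3, 6, 2, -7], [-2, -3, 3, -2, 0, -3]].
There the 3×3 minor on rows j ∈ {1, 2, 3}, columns (i,k) ∈ {(1,1), (1,2), (1,3)} is det [[4, 4, -2], [-10, -3, 3], [-2, -3, 3]] = 48 ≠ 0, so this unfolding has rank ≥ 3; CP rank is at least every unfolding rank, so rank(T) ≥ 3. (This is only a lower bound: in general the CP rank may exceed every unfolding rank, so we still need to exhibit 3 rank-1 terms summing to T.)
Upper bound: T is a sum of 3 rank-1 terms, T = [1, -1] ⊗ [0, 1, 0] ⊗ [-8, -4, 8] + [1, 1] ⊗ [2, -1, -1] ⊗ [2, 1, 1] + [2, -1] ⊗ [1, 1, -1] ⊗ [0, 1, -2] (one valid choice — decompositions are not unique — normalised so each a, b is primitive with positive first nonzero entry; check it by expanding all entries), so rank(T) ≤ 3.
These bounds meet, so rank(T) = 3.

rank(T) = 3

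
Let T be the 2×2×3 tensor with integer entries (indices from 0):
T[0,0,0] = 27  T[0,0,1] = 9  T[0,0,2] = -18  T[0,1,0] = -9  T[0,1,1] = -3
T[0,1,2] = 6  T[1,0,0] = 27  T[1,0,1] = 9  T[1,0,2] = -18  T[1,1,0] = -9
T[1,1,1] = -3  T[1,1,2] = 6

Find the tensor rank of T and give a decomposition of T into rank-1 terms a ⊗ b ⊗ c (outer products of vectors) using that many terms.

Lower bound: T ≠ 0 (e.g. T[0,0,0] = 27), so rank(T) ≥ 1.
Upper bound: if T = a ⊗ b ⊗ c then every fibre of T is a multiple of the corresponding factor, so read the factors off the fibres through the nonzero entry T[0,0,0] = 27.
The mode-1 fibre T[:,0,0] = [27, 27] gives a = [1, 1] (primitive direction); the mode-2 fibre T[0,:,0] = [27, -9] gives b = [3, -1]; then c[k] = T[0,0,k] / (a[0]·b[0]) = [27, 9, -18] / 3 = [9, 3, -6].
Expanding [1, 1] ⊗ [3, -1] ⊗ [9, 3, -6] reproduces all 12 entries of T, so T = [1, 1] ⊗ [3, -1] ⊗ [9, 3, -6] and rank(T) ≤ 1.
These bounds meet, so rank(T) = 1.

rank(T) = 1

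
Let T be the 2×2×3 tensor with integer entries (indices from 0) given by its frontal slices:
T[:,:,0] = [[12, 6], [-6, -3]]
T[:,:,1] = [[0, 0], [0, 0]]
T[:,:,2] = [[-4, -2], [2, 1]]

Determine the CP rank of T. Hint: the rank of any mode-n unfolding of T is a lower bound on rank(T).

1

Lower bound: T ≠ 0 (e.g. T[0,0,0] = 12), so rank(T) ≥ 1.
Upper bound: if T = a ⊗ b ⊗ c then every fibre of T is a multiple of the corresponding factor, so read the factors off the fibres through the nonzero entry T[0,0,0] = 12.
The mode-1 fibre T[:,0,0] = [12, -6] gives a = [2, -1] (primitive direction); the mode-2 fibre T[0,:,0] = [12, 6] gives b = [2, 1]; then c[k] = T[0,0,k] / (a[0]·b[0]) = [12, 0, -4] / 4 = [3, 0, -1].
Expanding [2, -1] ⊗ [2, 1] ⊗ [3, 0, -1] reproduces all 12 entries of T, so T = [2, -1] ⊗ [2, 1] ⊗ [3, 0, -1] and rank(T) ≤ 1.
These bounds meet, so rank(T) = 1.
Check entry T[1,0,2] = 2: (-1)·(2)·(-1) = 2.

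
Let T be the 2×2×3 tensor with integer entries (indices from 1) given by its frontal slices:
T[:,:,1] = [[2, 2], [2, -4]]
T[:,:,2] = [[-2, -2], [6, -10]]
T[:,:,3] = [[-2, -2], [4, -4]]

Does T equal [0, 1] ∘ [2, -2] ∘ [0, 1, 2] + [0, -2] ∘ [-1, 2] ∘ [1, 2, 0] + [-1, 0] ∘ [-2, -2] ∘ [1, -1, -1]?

Reconstruct entrywise from the claimed factors. For example, T[2,2,2] = -10 and Σₗ aₗ[2]bₗ[2]cₗ[2] = (1)·(-2)·(1) + (-2)·(2)·(2) + (0)·(-2)·(-1) = -10; checking all 12 entries, every one matches. The claim holds.

Yes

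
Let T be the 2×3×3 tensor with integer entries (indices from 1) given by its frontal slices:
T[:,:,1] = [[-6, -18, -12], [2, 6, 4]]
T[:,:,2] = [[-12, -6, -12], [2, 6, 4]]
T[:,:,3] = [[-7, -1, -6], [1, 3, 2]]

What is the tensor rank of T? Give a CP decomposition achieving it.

Lower bound: in the mode-2 unfolding of T (rows indexed by j, columns by (i,k)) the 2×2 minor on rows j ∈ {1, 2}, columns (i,k) ∈ {(1,1), (1,2)} is det [[-6, -12], [-18, -6]] = -180 ≠ 0, so that unfolding has rank ≥ 2 and hence rank(T) ≥ 2 (CP rank is at least every unfolding rank, though it can be larger).
Upper bound: with S_k = T[:,:,k], the two rank-1 terms a₁b₁ᵀ, a₂b₂ᵀ are the rank-1 members of the pencil x·S₁ + y·S₂.
The 2×2 minor of x·S₁ + y·S₂ on rows {1,2}, columns {1,2} is −60·xy − 60·y² = (-60)·(y)(x + y), vanishing at (x:y) = (1:0) and (1:-1).
M₁ = S₁ = [[-6, -18, -12], [2, 6, 4]] = (-2)·[3, -1][1, 3, 2]ᵀ and M₂ = S₁ − S₂ = [[6, -12, 0], [0, 0, 0]] = 6·[1, 0][1, -2, 0]ᵀ, so take a₁ = [3, -1], b₁ = [1, 3, 2], a₂ = [1, 0], b₂ = [1, -2, 0].
Each slice is an integer combination of E₁ = a₁b₁ᵀ and E₂ = a₂b₂ᵀ: S₁ = −2·E₁, S₂ = −2·E₁ − 6·E₂, S₃ = −E₁ − 4·E₂; reading off coefficients, c₁ = [-2, -2, -1] and c₂ = [0, -6, -4].
Hence T = [3, -1] ⊗ [1, 3, 2] ⊗ [-2, -2, -1] + [1, 0] ⊗ [1, -2, 0] ⊗ [0, -6, -4], so rank(T) ≤ 2.
These bounds meet, so rank(T) = 2.

rank(T) = 2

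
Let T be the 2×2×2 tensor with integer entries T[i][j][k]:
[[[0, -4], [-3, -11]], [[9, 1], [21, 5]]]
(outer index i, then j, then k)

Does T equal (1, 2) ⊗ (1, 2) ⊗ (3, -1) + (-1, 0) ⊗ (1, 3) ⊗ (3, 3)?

No

Reconstruct entry (1,0,0) from the claimed factors: Σₗ aₗ[1]bₗ[0]cₗ[0] = (2)·(1)·(3) + (0)·(1)·(3) = 6, but T[1,0,0] = 9. The claim is false.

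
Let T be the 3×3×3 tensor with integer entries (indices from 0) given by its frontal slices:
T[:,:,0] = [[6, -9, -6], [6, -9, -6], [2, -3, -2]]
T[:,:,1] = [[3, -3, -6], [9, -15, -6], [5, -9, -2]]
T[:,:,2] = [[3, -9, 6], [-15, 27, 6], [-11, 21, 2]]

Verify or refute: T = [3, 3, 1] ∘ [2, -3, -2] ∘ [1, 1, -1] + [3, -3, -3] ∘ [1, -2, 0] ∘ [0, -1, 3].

Yes

Reconstruct entrywise from the claimed factors. For example, T[0,1,1] = -3 and Σₗ aₗ[0]bₗ[1]cₗ[1] = (3)·(-3)·(1) + (3)·(-2)·(-1) = -3; checking all 27 entries, every one matches. The claim holds.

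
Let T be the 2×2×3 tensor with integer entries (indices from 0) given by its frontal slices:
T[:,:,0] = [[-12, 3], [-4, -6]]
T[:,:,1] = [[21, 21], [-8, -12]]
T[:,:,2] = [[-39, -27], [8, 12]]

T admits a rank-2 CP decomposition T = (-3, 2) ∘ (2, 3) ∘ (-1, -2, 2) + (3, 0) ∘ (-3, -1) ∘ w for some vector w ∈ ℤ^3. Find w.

Subtract the known terms from T to get the rank-1 residual R = (3, 0) ∘ (-3, -1) ∘ w, so R[i,j,k] = a[i]·b[j]·w[k]. Pick indices with nonzero a[0]·b[0] = (3)·(-3) = -9. Only the fibre through (0,0,·) is needed: R[0,0,:] = T[0,0,:] − Σₗ aₗ[0]bₗ[0]cₗ = [-12, 21, -39] − (-3)·(2)·(-1, -2, 2) = [-18, 9, -27]. Then w[k] = R[0,0,k] / -9 for each k, giving w = [-18, 9, -27] / -9 = (2, -1, 3).

w = (2, -1, 3)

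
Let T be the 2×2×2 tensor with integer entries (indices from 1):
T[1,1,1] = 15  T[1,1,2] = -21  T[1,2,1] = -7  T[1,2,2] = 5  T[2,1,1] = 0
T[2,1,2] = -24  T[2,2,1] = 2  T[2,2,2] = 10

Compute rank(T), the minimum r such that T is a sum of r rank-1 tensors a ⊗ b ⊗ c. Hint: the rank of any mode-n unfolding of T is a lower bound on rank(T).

2

Lower bound: the mode-1 unfolding of T (rows indexed by i, columns by (j,k) = (1,1), (1,2), (2,1), (2,2)) is [[15, -21, -7, 5], [0, -24, 2, 10]].
There the 2×2 minor on rows i ∈ {1, 2}, columns (j,k) ∈ {(1,1), (1,2)} is det [[15, -21], [0, -24]] = -360 ≠ 0, so this unfolding has rank ≥ 2; CP rank is at least every unfolding rank, so rank(T) ≥ 2. (This is only a lower bound: in general the CP rank may exceed every unfolding rank, so we still need to exhibit 2 rank-1 terms summing to T.)
Upper bound — finding two terms. Write S_k = T[:,:,k] for the frontal slices: S₁ = [[15, -7], [0, 2]], S₂ = [[-21, 5], [-24, 10]].
If T = a₁ ⊗ b₁ ⊗ c₁ + a₂ ⊗ b₂ ⊗ c₂ then each S_k = c₁[k]·a₁b₁ᵀ + c₂[k]·a₂b₂ᵀ. S₁ and S₂ are linearly independent, so a₁b₁ᵀ and a₂b₂ᵀ must span the same plane of matrices: they are the rank-1 matrices of the form x·S₁ + y·S₂.
det(x·S₁ + y·S₂) is 30·x² − 60·xy − 90·y² = 30·(x − 3·y)(x + y), vanishing at (x:y) = (3:1) and (1:-1).
M₁ = 3·S₁ + S₂ = [[24, -16], [-24, 16]] = 8·(1, -1)(3, -2)ᵀ and M₂ = S₁ − S₂ = [[36, -12], [24, -8]] = 4·(3, 2)(3, -1)ᵀ, so take a₁ = (1, -1), b₁ = (3, -2), a₂ = (3, 2), b₂ = (3, -1).
Each slice is an integer combination of E₁ = a₁b₁ᵀ and E₂ = a₂b₂ᵀ: S₁ = 2·E₁ + E₂, S₂ = 2·E₁ − 3·E₂; reading off coefficients, c₁ = (2, 2) and c₂ = (1, -3).
Hence T = (1, -1) ⊗ (3, -2) ⊗ (2, 2) + (3, 2) ⊗ (3, -1) ⊗ (1, -3), so rank(T) ≤ 2.
These bounds meet, so rank(T) = 2.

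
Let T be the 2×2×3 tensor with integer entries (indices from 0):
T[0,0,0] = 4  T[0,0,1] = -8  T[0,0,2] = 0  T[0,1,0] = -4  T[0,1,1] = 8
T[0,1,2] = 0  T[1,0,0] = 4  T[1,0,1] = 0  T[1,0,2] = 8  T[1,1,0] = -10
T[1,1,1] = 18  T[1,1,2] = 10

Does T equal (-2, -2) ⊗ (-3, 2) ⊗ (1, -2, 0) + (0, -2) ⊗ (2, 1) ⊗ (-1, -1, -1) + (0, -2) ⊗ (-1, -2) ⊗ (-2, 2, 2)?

No

Reconstruct entry (0,0,0) from the claimed factors: Σₗ aₗ[0]bₗ[0]cₗ[0] = (-2)·(-3)·(1) + (0)·(2)·(-1) + (0)·(-1)·(-2) = 6, but T[0,0,0] = 4. The claim is false.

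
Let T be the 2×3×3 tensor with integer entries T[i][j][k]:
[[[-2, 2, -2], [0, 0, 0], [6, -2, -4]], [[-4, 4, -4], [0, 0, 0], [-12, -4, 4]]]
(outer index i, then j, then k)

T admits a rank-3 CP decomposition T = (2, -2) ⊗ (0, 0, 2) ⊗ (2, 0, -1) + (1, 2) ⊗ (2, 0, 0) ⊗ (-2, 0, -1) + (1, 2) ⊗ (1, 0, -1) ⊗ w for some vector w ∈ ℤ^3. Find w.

Subtract the known terms from T to get the rank-1 residual R = (1, 2) ⊗ (1, 0, -1) ⊗ w, so R[i,j,k] = a[i]·b[j]·w[k]. Pick indices with nonzero a[0]·b[0] = (1)·(1) = 1. Only the fibre through (0,0,·) is needed: R[0,0,:] = T[0,0,:] − Σₗ aₗ[0]bₗ[0]cₗ = [-2, 2, -2] − (2)·(0)·(2, 0, -1) − (1)·(2)·(-2, 0, -1) = [2, 2, 0]. Then w[k] = R[0,0,k] / 1 for each k, giving w = [2, 2, 0] / 1 = (2, 2, 0).

w = (2, 2, 0)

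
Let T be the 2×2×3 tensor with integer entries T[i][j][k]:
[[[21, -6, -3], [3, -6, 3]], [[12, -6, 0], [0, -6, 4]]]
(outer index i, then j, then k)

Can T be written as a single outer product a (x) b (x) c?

No

The mode-1 unfolding of T (rows indexed by i, columns by (j,k) = (0,0), (0,1), (0,2), (1,0), (1,1), (1,2)) is [[21, -6, -3, 3, -6, 3], [12, -6, 0, 0, -6, 4]].
There the 2×2 minor on rows i ∈ {0, 1}, columns (j,k) ∈ {(0,0), (0,1)} is det [[21, -6], [12, -6]] = -54 ≠ 0, so this unfolding has rank ≥ 2; CP rank is at least every unfolding rank, so rank(T) ≥ 2.
In particular rank(T) ≥ 2 > 1, so T is not rank-1.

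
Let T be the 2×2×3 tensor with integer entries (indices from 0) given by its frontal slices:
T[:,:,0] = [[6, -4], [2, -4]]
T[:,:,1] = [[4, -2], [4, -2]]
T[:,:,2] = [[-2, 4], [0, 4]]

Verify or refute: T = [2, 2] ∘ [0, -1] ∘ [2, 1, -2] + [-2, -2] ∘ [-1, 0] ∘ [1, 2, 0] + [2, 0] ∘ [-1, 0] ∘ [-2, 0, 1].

Yes

Reconstruct entrywise from the claimed factors. For example, T[1,0,1] = 4 and Σₗ aₗ[1]bₗ[0]cₗ[1] = (2)·(0)·(1) + (-2)·(-1)·(2) + (0)·(-1)·(0) = 4; checking all 12 entries, every one matches. The claim holds.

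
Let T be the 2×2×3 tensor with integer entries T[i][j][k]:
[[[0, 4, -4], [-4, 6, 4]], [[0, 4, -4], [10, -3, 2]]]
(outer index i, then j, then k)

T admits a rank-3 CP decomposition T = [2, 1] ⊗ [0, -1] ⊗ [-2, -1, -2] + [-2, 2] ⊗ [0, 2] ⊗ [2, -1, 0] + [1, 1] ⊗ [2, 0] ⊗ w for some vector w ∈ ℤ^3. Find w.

w = [0, 2, -2]

Subtract the known terms from T to get the rank-1 residual R = [1, 1] ⊗ [2, 0] ⊗ w, so R[i,j,k] = a[i]·b[j]·w[k]. Pick indices with nonzero a[0]·b[0] = (1)·(2) = 2. Only the fibre through (0,0,·) is needed: R[0,0,:] = T[0,0,:] − Σₗ aₗ[0]bₗ[0]cₗ = [0, 4, -4] − (2)·(0)·[-2, -1, -2] − (-2)·(0)·[2, -1, 0] = [0, 4, -4]. Then w[k] = R[0,0,k] / 2 for each k, giving w = [0, 4, -4] / 2 = [0, 2, -2].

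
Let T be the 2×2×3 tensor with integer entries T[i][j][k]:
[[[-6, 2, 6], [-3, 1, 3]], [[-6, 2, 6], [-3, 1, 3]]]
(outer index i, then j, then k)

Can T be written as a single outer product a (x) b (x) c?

Yes

If T = a (x) b (x) c then every fibre of T is a multiple of the corresponding factor, so read the factors off the fibres through the nonzero entry T[0,0,0] = -6.
The mode-1 fibre T[:,0,0] = [-6, -6] gives a = [1, 1] (primitive direction); the mode-2 fibre T[0,:,0] = [-6, -3] gives b = [2, 1]; then c[k] = T[0,0,k] / (a[0]·b[0]) = [-6, 2, 6] / 2 = [-3, 1, 3].
Expanding [1, 1] (x) [2, 1] (x) [-3, 1, 3] reproduces all 12 entries of T, so T = [1, 1] (x) [2, 1] (x) [-3, 1, 3] and rank(T) ≤ 1.
Equivalently every frontal slice T[:,:,k] is c[k] times the rank-1 matrix [1, 1] (x) [2, 1]. So T has rank 1 (it is nonzero).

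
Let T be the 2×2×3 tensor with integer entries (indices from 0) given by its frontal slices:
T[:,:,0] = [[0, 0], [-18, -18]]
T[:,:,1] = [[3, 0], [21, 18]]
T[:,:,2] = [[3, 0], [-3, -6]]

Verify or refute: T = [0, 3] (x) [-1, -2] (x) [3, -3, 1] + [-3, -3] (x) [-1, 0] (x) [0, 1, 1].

No

Reconstruct entry (1,0,0) from the claimed factors: Σₗ aₗ[1]bₗ[0]cₗ[0] = (3)·(-1)·(3) + (-3)·(-1)·(0) = -9, but T[1,0,0] = -18. The claim is false.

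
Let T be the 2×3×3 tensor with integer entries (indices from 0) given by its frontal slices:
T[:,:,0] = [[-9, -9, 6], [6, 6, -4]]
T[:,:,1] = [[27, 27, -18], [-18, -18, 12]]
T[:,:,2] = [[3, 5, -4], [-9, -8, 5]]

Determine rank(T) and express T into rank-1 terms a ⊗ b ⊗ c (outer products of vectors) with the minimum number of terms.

rank(T) = 2

Lower bound: in the mode-2 unfolding of T (rows indexed by j, columns by (i,k)) the 2×2 minor on rows j ∈ {0, 1}, columns (i,k) ∈ {(0,0), (0,2)} is det [[-9, 3], [-9, 5]] = -18 ≠ 0, so that unfolding has rank ≥ 2 and hence rank(T) ≥ 2 (CP rank is at least every unfolding rank, though it can be larger).
Upper bound: with S_k = T[:,:,k], the two rank-1 terms a₁b₁ᵀ, a₂b₂ᵀ are the rank-1 members of the pencil x·S₀ + y·S₂.
The 2×2 minor of x·S₀ + y·S₂ on rows {0,1}, columns {0,1} is −21·xy + 21·y² = (-21)·(x − y)(y), vanishing at (x:y) = (1:1) and (1:0).
M₁ = S₀ + S₂ = [[-6, -4, 2], [-3, -2, 1]] = −[2, 1][3, 2, -1]ᵀ and M₂ = S₀ = [[-9, -9, 6], [6, 6, -4]] = −[3, -2][3, 3, -2]ᵀ, so take a₁ = [2, 1], b₁ = [3, 2, -1], a₂ = [3, -2], b₂ = [3, 3, -2].
Each slice is an integer combination of E₁ = a₁b₁ᵀ and E₂ = a₂b₂ᵀ: S₀ = −E₂, S₁ = 3·E₂, S₂ = −E₁ + E₂; reading off coefficients, c₁ = [0, 0, -1] and c₂ = [-1, 3, 1].
Hence T = [2, 1] ⊗ [3, 2, -1] ⊗ [0, 0, -1] + [3, -2] ⊗ [3, 3, -2] ⊗ [-1, 3, 1], so rank(T) ≤ 2.
These bounds meet, so rank(T) = 2.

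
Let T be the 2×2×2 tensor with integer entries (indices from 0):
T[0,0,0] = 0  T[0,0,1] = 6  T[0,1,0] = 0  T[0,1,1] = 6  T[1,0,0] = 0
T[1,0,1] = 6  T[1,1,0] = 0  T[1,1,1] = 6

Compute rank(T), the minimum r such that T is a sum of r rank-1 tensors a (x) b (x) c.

1

Lower bound: T ≠ 0 (e.g. T[0,0,1] = 6), so rank(T) ≥ 1.
Upper bound: if T = a (x) b (x) c then every fibre of T is a multiple of the corresponding factor, so read the factors off the fibres through the nonzero entry T[0,0,1] = 6.
The mode-1 fibre T[:,0,1] = [6, 6] gives a = (1, 1) (primitive direction); the mode-2 fibre T[0,:,1] = [6, 6] gives b = (1, 1); then c[k] = T[0,0,k] / (a[0]·b[0]) = [0, 6] / 1 = (0, 6).
Expanding (1, 1) (x) (1, 1) (x) (0, 6) reproduces all 8 entries of T, so T = (1, 1) (x) (1, 1) (x) (0, 6) and rank(T) ≤ 1.
These bounds meet, so rank(T) = 1.
Check entry T[1,0,0] = 0: (1)·(1)·(0) = 0.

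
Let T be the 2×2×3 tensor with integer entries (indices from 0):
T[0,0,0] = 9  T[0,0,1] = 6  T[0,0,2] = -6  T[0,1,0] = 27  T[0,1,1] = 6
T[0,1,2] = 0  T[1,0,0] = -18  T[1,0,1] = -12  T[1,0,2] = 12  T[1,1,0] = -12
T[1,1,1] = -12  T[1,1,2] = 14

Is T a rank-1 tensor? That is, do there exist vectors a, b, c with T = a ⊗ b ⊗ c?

No

The mode-1 unfolding of T (rows indexed by i, columns by (j,k) = (0,0), (0,1), (0,2), (1,0), (1,1), (1,2)) is [[9, 6, -6, 27, 6, 0], [-18, -12, 12, -12, -12, 14]].
There the 2×2 minor on rows i ∈ {0, 1}, columns (j,k) ∈ {(0,0), (1,0)} is det [[9, 27], [-18, -12]] = 378 ≠ 0, so this unfolding has rank ≥ 2; CP rank is at least every unfolding rank, so rank(T) ≥ 2.
In particular rank(T) ≥ 2 > 1, so T is not rank-1.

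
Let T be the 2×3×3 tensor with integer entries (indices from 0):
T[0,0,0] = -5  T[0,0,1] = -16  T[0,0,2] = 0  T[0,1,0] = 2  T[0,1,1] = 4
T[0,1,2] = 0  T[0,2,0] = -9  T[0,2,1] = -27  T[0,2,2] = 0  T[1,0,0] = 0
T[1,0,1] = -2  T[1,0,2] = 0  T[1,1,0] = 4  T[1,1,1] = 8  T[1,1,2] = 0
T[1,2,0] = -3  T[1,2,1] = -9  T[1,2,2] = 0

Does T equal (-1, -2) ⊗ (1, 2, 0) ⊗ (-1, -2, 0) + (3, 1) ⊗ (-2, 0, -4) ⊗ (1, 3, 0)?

Reconstruct entry (0,2,0) from the claimed factors: Σₗ aₗ[0]bₗ[2]cₗ[0] = (-1)·(0)·(-1) + (3)·(-4)·(1) = -12, but T[0,2,0] = -9. The claim is false.

No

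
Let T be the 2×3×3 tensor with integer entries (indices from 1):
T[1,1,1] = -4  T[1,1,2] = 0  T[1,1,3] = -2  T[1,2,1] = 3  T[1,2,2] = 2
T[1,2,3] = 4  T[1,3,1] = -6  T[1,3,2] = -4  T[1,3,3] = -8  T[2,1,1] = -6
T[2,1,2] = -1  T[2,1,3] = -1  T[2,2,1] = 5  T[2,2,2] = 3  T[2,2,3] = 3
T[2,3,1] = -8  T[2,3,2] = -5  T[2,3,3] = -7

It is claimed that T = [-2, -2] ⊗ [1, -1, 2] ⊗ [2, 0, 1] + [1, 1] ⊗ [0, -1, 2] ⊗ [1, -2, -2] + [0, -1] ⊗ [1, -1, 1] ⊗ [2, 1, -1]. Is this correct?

Reconstruct entrywise from the claimed factors. For example, T[1,2,2] = 2 and Σₗ aₗ[1]bₗ[2]cₗ[2] = (-2)·(-1)·(0) + (1)·(-1)·(-2) + (0)·(-1)·(1) = 2; checking all 18 entries, every one matches. The claim holds.

Yes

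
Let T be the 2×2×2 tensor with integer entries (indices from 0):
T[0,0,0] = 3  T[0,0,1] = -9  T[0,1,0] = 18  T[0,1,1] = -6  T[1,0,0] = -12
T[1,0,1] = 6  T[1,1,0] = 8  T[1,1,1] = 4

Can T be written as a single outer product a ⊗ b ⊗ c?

No

The mode-2 unfolding of T (rows indexed by j, columns by (i,k) = (0,0), (0,1), (1,0), (1,1)) is [[3, -9, -12, 6], [18, -6, 8, 4]].
There the 2×2 minor on rows j ∈ {0, 1}, columns (i,k) ∈ {(0,0), (0,1)} is det [[3, -9], [18, -6]] = 144 ≠ 0, so this unfolding has rank ≥ 2; CP rank is at least every unfolding rank, so rank(T) ≥ 2.
In particular rank(T) ≥ 2 > 1, so T is not rank-1.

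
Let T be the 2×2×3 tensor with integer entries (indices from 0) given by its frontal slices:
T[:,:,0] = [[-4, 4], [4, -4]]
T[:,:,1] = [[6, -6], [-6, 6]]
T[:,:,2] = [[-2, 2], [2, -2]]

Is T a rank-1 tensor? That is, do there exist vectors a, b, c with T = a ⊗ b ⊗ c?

Yes

If T = a ⊗ b ⊗ c then every fibre of T is a multiple of the corresponding factor, so read the factors off the fibres through the nonzero entry T[0,0,0] = -4.
The mode-1 fibre T[:,0,0] = [-4, 4] gives a = [1, -1] (primitive direction); the mode-2 fibre T[0,:,0] = [-4, 4] gives b = [1, -1]; then c[k] = T[0,0,k] / (a[0]·b[0]) = [-4, 6, -2] / 1 = [-4, 6, -2].
Expanding [1, -1] ⊗ [1, -1] ⊗ [-4, 6, -2] reproduces all 12 entries of T, so T = [1, -1] ⊗ [1, -1] ⊗ [-4, 6, -2] and rank(T) ≤ 1.
Equivalently every frontal slice T[:,:,k] is c[k] times the rank-1 matrix [1, -1] ⊗ [1, -1]. So T has rank 1 (it is nonzero).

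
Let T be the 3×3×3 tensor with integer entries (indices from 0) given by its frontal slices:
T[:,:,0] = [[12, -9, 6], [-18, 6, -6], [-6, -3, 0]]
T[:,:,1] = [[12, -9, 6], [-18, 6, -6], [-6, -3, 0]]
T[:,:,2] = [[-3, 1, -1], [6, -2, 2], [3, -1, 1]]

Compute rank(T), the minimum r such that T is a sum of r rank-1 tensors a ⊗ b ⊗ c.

Lower bound: the mode-2 unfolding of T (rows indexed by j, columns by (i,k) = (0,0), (0,1), (0,2), (1,0), (1,1), (1,2), (2,0), (2,1), (2,2)) is [[12, 12, -3, -18, -18, 6, -6, -6, 3], [-9, -9, 1, 6, 6, -2, -3, -3, -1], [6, 6, -1, -6, -6, 2, 0, 0, 1]].
There the 2×2 minor on rows j ∈ {0, 1}, columns (i,k) ∈ {(0,0), (0,2)} is det [[12, -3], [-9, 1]] = -15 ≠ 0, so this unfolding has rank ≥ 2; CP rank is at least every unfolding rank, so rank(T) ≥ 2. (This is only a lower bound: in general the CP rank may exceed every unfolding rank, so we still need to exhibit 2 rank-1 terms summing to T.)
Upper bound — finding two terms. Write S_k = T[:,:,k] for the frontal slices: S₀ = [[12, -9, 6], [-18, 6, -6], [-6, -3, 0]], S₁ = [[12, -9, 6], [-18, 6, -6], [-6, -3, 0]], S₂ = [[-3, 1, -1], [6, -2, 2], [3, -1, 1]].
If T = a₁ ⊗ b₁ ⊗ c₁ + a₂ ⊗ b₂ ⊗ c₂ then each S_k = c₁[k]·a₁b₁ᵀ + c₂[k]·a₂b₂ᵀ. S₀ and S₂ are linearly independent, so a₁b₁ᵀ and a₂b₂ᵀ must span the same plane of matrices: they are the rank-1 matrices of the form x·S₀ + y·S₂.
The 2×2 minor of x·S₀ + y·S₂ on rows {0,1}, columns {0,1} is −90·x² + 30·xy = (-30)·(3·x − y)(x), vanishing at (x:y) = (1:3) and (0:1).
M₁ = S₀ + 3·S₂ = [[3, -6, 3], [0, 0, 0], [3, -6, 3]] = 3·[1, 0, 1][1, -2, 1]ᵀ and M₂ = S₂ = [[-3, 1, -1], [6, -2, 2], [3, -1, 1]] = −[1, -2, -1][3, -1, 1]ᵀ, so take a₁ = [1, 0, 1], b₁ = [1, -2, 1], a₂ = [1, -2, -1], b₂ = [3, -1, 1].
Each slice is an integer combination of E₁ = a₁b₁ᵀ and E₂ = a₂b₂ᵀ: S₀ = 3·E₁ + 3·E₂, S₁ = 3·E₁ + 3·E₂, S₂ = −E₂; reading off coefficients, c₁ = [3, 3, 0] and c₂ = [3, 3, -1].
Hence T = [1, 0, 1] ⊗ [1, -2, 1] ⊗ [3, 3, 0] + [1, -2, -1] ⊗ [3, -1, 1] ⊗ [3, 3, -1], so rank(T) ≤ 2.
These bounds meet, so rank(T) = 2.

2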